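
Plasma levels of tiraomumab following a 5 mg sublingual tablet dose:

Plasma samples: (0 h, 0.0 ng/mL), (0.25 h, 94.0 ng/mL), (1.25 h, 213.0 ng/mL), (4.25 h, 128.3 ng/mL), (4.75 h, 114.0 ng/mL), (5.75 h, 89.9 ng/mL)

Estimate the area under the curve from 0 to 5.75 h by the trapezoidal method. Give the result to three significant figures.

AUC = 840 ng/mL·h

Trapezoidal AUC_0→5.75:
  [0→0.25]: (0.0+94.0)/2 × 0.25 = 11.75
  [0.25→1.25]: (94.0+213.0)/2 × 1 = 153.5
  [1.25→4.25]: (213.0+128.3)/2 × 3 = 511.95
  [4.25→4.75]: (128.3+114.0)/2 × 0.5 = 60.575
  [4.75→5.75]: (114.0+89.9)/2 × 1 = 101.95
  Sum = 839.725 ng/mL·h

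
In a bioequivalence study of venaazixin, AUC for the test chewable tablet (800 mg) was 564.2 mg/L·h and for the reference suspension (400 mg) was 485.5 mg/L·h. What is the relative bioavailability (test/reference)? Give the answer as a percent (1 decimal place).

F_rel = (AUC_test/D_test) / (AUC_ref/D_ref)
      = (564.2/800) / (485.5/400)
      = 0.70525 / 1.21375 = 0.5811 = 58.11%

F_rel = 58.1%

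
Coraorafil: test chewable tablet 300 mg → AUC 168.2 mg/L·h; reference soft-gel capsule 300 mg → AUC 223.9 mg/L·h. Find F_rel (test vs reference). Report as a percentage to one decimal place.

F_rel = (AUC_test/D_test) / (AUC_ref/D_ref)
      = (168.2/300) / (223.9/300)
      = 0.560667 / 0.746333 = 0.7512 = 75.12%

F_rel = 75.1%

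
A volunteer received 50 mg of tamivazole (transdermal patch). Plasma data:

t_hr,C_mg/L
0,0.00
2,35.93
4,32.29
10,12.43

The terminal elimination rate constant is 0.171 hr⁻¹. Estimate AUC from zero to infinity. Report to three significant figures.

Trapezoidal AUC_0→10:
  [0→2]: (0.00+35.93)/2 × 2 = 35.93
  [2→4]: (35.93+32.29)/2 × 2 = 68.22
  [4→10]: (32.29+12.43)/2 × 6 = 134.16
  Sum = 238.31 mg/L·hr
Extrapolated tail: C_last / k_e = 12.43 / 0.171 = 72.690
AUC_0→∞ = 238.31 + 72.690 = 311.0 mg/L·hr

AUC = 311 mg/L·hr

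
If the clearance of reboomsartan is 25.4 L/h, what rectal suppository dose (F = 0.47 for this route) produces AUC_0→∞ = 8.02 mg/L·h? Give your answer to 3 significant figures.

Dose = 433 mg

Dose = CL × AUC_0→∞ / F
     = 25.4 × 8.02 / 0.47 = 433.421 mg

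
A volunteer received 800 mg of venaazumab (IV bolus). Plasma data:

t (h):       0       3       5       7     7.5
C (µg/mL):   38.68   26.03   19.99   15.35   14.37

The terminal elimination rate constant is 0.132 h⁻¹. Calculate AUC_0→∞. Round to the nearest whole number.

AUC = 295 µg/mL·h

Trapezoidal AUC_0→7.5:
  [0→3]: (38.68+26.03)/2 × 3 = 97.065
  [3→5]: (26.03+19.99)/2 × 2 = 46.02
  [5→7]: (19.99+15.35)/2 × 2 = 35.34
  [7→7.5]: (15.35+14.37)/2 × 0.5 = 7.43
  Sum = 185.855 µg/mL·h
Extrapolated tail: C_last / k_e = 14.37 / 0.132 = 108.864
AUC_0→∞ = 185.855 + 108.864 = 294.719 µg/mL·h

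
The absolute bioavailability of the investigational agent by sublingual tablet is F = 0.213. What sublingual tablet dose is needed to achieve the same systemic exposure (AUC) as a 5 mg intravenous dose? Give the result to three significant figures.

For equal systemic exposure: F × D_ev = D_iv
D_ev = D_iv / F = 5 / 0.213 = 23.4742 mg

D_sublingual = 23.5 mg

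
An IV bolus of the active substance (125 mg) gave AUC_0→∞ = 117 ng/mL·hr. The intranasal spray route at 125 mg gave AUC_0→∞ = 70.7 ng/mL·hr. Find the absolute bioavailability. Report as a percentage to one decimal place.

F = (AUC_ev / D_ev) / (AUC_iv / D_iv)
  = (70.7/125) / (117/125)
  = 0.5656 / 0.936 = 0.6043
  = 60.43%

F = 60.4%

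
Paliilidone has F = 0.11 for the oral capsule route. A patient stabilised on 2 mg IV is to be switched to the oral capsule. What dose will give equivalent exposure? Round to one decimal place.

D_oral = 18.2 mg

For equal systemic exposure: F × D_ev = D_iv
D_ev = D_iv / F = 2 / 0.11 = 18.1818 mg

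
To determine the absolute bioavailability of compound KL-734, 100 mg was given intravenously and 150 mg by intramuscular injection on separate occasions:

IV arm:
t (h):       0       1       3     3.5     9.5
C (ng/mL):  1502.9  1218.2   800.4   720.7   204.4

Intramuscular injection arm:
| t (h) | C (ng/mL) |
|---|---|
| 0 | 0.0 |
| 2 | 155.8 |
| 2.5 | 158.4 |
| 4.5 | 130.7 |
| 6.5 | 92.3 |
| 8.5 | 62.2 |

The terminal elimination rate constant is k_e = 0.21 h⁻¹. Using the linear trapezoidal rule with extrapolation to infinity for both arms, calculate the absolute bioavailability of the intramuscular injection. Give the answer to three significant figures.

Trapezoidal AUC_0→9.5 (IV):
  [0→1]: (1502.9+1218.2)/2 × 1 = 1360.55
  [1→3]: (1218.2+800.4)/2 × 2 = 2018.6
  [3→3.5]: (800.4+720.7)/2 × 0.5 = 380.275
  [3.5→9.5]: (720.7+204.4)/2 × 6 = 2775.3
  Sum = 6534.725 ng/mL·h
IV tail: 204.4/0.21 = 973.333; AUC_iv,0→∞ = 6534.725 + 973.333 = 7508.058 ng/mL·h
Trapezoidal AUC_0→8.5 (intramuscular injection):
  [0→2]: (0.0+155.8)/2 × 2 = 155.8
  [2→2.5]: (155.8+158.4)/2 × 0.5 = 78.55
  [2.5→4.5]: (158.4+130.7)/2 × 2 = 289.1
  [4.5→6.5]: (130.7+92.3)/2 × 2 = 223.0
  [6.5→8.5]: (92.3+62.2)/2 × 2 = 154.5
  Sum = 900.95 ng/mL·h
intramuscular injection tail: 62.2/0.21 = 296.190; AUC_ev,0→∞ = 900.95 + 296.190 = 1197.14 ng/mL·h
F = (AUC_ev/D_ev)/(AUC_iv/D_iv) = (1197.14/150)/(7508.058/100) = 7.98093/75.08058 = 0.1063

F = 0.106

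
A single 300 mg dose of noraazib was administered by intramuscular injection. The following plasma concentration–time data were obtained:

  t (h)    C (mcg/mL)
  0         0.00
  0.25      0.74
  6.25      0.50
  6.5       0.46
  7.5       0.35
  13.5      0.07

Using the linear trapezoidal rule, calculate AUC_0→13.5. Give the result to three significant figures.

Trapezoidal AUC_0→13.5:
  [0→0.25]: (0.00+0.74)/2 × 0.25 = 0.0925
  [0.25→6.25]: (0.74+0.50)/2 × 6 = 3.72
  [6.25→6.5]: (0.50+0.46)/2 × 0.25 = 0.12
  [6.5→7.5]: (0.46+0.35)/2 × 1 = 0.405
  [7.5→13.5]: (0.35+0.07)/2 × 6 = 1.26
  Sum = 5.5975 mcg/mL·h

AUC = 5.60 mcg/mL·h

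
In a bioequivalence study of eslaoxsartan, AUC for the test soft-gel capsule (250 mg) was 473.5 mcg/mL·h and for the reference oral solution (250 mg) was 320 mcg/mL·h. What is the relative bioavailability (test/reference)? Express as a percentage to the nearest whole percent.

F_rel = 148%

F_rel = (AUC_test/D_test) / (AUC_ref/D_ref)
      = (473.5/250) / (320/250)
      = 1.894 / 1.28 = 1.4797 = 147.97%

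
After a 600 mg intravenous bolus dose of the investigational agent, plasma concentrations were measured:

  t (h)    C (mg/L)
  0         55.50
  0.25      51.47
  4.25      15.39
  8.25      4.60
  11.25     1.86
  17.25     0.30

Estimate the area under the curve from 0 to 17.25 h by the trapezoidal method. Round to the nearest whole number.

AUC = 203 mg/L·h

Trapezoidal AUC_0→17.25:
  [0→0.25]: (55.50+51.47)/2 × 0.25 = 13.37125
  [0.25→4.25]: (51.47+15.39)/2 × 4 = 133.72
  [4.25→8.25]: (15.39+4.60)/2 × 4 = 39.98
  [8.25→11.25]: (4.60+1.86)/2 × 3 = 9.69
  [11.25→17.25]: (1.86+0.30)/2 × 6 = 6.48
  Sum = 203.24125 mg/L·h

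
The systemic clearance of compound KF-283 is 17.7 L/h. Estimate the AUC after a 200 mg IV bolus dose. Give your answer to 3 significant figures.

AUC = 11.3 mg/L·h

AUC_0→∞ = Dose_iv / CL
        = 200 / 17.7 = 11.2994 mg/L·h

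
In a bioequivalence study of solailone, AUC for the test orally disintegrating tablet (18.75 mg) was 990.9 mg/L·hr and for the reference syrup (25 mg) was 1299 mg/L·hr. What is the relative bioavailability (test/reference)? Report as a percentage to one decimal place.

F_rel = 101.7%

F_rel = (AUC_test/D_test) / (AUC_ref/D_ref)
      = (990.9/18.75) / (1299/25)
      = 52.848 / 51.96 = 1.0171 = 101.71%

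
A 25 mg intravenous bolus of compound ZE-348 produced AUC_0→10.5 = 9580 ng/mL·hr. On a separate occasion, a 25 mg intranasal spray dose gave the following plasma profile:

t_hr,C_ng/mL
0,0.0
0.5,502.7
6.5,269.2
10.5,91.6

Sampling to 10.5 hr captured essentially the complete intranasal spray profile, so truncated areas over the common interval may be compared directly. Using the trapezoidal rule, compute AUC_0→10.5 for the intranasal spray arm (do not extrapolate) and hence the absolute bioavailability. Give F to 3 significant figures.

Trapezoidal AUC_0→10.5 (intranasal spray):
  [0→0.5]: (0.0+502.7)/2 × 0.5 = 125.675
  [0.5→6.5]: (502.7+269.2)/2 × 6 = 2315.7
  [6.5→10.5]: (269.2+91.6)/2 × 4 = 721.6
  Sum = 3162.975 ng/mL·hr
F = (AUC_ev/D_ev)/(AUC_iv/D_iv) = (3162.975/25)/(9580/25) = 126.519/383.2 = 0.3302

F = 0.330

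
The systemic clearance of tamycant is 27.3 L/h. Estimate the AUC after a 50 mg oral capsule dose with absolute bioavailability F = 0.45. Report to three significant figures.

AUC = 0.824 mg/L·h

AUC_0→∞ = F × Dose / CL
        = 0.45 × 50 / 27.3 = 0.824176 mg/L·h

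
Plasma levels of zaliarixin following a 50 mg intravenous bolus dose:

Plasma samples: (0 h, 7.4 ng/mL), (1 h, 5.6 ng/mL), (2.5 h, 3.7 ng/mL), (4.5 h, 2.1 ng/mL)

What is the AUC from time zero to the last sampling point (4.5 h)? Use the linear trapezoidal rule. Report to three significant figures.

AUC = 19.3 ng/mL·h

Trapezoidal AUC_0→4.5:
  [0→1]: (7.4+5.6)/2 × 1 = 6.5
  [1→2.5]: (5.6+3.7)/2 × 1.5 = 6.975
  [2.5→4.5]: (3.7+2.1)/2 × 2 = 5.8
  Sum = 19.275 ng/mL·h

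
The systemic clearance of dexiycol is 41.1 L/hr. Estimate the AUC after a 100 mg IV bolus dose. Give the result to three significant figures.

AUC_0→∞ = Dose_iv / CL
        = 100 / 41.1 = 2.43309 mg/L·hr

AUC = 2.43 mg/L·hr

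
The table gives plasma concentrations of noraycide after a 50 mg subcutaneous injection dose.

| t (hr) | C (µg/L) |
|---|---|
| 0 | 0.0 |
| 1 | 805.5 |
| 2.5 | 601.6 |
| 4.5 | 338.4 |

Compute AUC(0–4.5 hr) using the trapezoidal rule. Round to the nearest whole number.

Trapezoidal AUC_0→4.5:
  [0→1]: (0.0+805.5)/2 × 1 = 402.75
  [1→2.5]: (805.5+601.6)/2 × 1.5 = 1055.325
  [2.5→4.5]: (601.6+338.4)/2 × 2 = 940.0
  Sum = 2398.075 µg/L·hr

AUC = 2398 µg/L·hr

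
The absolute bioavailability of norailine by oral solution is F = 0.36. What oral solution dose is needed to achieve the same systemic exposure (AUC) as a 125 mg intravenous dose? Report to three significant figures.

For equal systemic exposure: F × D_ev = D_iv
D_ev = D_iv / F = 125 / 0.36 = 347.222 mg

D_oral = 347 mg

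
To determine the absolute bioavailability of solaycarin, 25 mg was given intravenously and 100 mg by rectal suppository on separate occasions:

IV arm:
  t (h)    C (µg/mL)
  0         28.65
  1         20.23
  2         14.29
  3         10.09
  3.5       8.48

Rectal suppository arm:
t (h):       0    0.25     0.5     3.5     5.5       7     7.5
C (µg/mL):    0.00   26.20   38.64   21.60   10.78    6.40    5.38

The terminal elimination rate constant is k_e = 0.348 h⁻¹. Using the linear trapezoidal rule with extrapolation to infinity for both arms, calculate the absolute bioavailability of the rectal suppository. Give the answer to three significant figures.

F = 0.499

Trapezoidal AUC_0→3.5 (IV):
  [0→1]: (28.65+20.23)/2 × 1 = 24.44
  [1→2]: (20.23+14.29)/2 × 1 = 17.26
  [2→3]: (14.29+10.09)/2 × 1 = 12.19
  [3→3.5]: (10.09+8.48)/2 × 0.5 = 4.6425
  Sum = 58.5325 µg/mL·h
IV tail: 8.48/0.348 = 24.368; AUC_iv,0→∞ = 58.5325 + 24.368 = 82.9005 µg/mL·h
Trapezoidal AUC_0→7.5 (rectal suppository):
  [0→0.25]: (0.00+26.20)/2 × 0.25 = 3.275
  [0.25→0.5]: (26.20+38.64)/2 × 0.25 = 8.105
  [0.5→3.5]: (38.64+21.60)/2 × 3 = 90.36
  [3.5→5.5]: (21.60+10.78)/2 × 2 = 32.38
  [5.5→7]: (10.78+6.40)/2 × 1.5 = 12.885
  [7→7.5]: (6.40+5.38)/2 × 0.5 = 2.945
  Sum = 149.95 µg/mL·h
rectal suppository tail: 5.38/0.348 = 15.460; AUC_ev,0→∞ = 149.95 + 15.460 = 165.41 µg/mL·h
F = (AUC_ev/D_ev)/(AUC_iv/D_iv) = (165.41/100)/(82.9005/25) = 1.6541/3.31602 = 0.4988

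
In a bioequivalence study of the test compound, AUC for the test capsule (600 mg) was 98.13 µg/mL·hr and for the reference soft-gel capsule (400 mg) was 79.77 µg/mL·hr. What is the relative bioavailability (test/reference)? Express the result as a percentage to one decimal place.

F_rel = 82.0%

F_rel = (AUC_test/D_test) / (AUC_ref/D_ref)
      = (98.13/600) / (79.77/400)
      = 0.16355 / 0.199425 = 0.8201 = 82.01%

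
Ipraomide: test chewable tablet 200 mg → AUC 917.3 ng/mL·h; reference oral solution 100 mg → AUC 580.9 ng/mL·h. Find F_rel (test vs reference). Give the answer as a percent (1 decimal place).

F_rel = 79.0%

F_rel = (AUC_test/D_test) / (AUC_ref/D_ref)
      = (917.3/200) / (580.9/100)
      = 4.5865 / 5.809 = 0.7896 = 78.96%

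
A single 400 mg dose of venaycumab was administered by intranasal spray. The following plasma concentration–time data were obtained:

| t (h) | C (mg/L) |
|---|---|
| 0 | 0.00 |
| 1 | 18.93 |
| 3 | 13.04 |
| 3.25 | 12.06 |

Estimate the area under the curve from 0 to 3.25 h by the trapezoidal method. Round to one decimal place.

AUC = 44.6 mg/L·h

Trapezoidal AUC_0→3.25:
  [0→1]: (0.00+18.93)/2 × 1 = 9.465
  [1→3]: (18.93+13.04)/2 × 2 = 31.97
  [3→3.25]: (13.04+12.06)/2 × 0.25 = 3.1375
  Sum = 44.5725 mg/L·h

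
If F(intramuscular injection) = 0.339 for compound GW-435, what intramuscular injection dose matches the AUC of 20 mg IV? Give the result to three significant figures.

For equal systemic exposure: F × D_ev = D_iv
D_ev = D_iv / F = 20 / 0.339 = 58.9971 mg

D_intramuscular = 59.0 mg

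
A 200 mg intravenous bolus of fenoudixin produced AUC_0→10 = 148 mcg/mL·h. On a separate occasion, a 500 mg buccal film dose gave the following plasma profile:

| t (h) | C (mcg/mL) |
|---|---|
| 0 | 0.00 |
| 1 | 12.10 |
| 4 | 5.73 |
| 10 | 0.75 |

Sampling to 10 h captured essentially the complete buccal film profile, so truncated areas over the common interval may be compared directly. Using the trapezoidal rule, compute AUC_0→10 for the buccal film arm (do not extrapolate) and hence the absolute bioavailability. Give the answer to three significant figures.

F = 0.141

Trapezoidal AUC_0→10 (buccal film):
  [0→1]: (0.00+12.10)/2 × 1 = 6.05
  [1→4]: (12.10+5.73)/2 × 3 = 26.745
  [4→10]: (5.73+0.75)/2 × 6 = 19.44
  Sum = 52.235 mcg/mL·h
F = (AUC_ev/D_ev)/(AUC_iv/D_iv) = (52.235/500)/(148/200) = 0.10447/0.74 = 0.1412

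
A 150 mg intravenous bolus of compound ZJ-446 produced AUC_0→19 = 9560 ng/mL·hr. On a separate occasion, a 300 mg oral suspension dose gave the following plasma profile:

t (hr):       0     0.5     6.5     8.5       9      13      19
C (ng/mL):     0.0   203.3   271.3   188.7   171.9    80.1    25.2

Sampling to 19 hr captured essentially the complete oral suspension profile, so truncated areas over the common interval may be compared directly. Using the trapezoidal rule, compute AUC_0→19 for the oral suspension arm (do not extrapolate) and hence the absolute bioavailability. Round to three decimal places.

F = 0.149

Trapezoidal AUC_0→19 (oral suspension):
  [0→0.5]: (0.0+203.3)/2 × 0.5 = 50.825
  [0.5→6.5]: (203.3+271.3)/2 × 6 = 1423.8
  [6.5→8.5]: (271.3+188.7)/2 × 2 = 460.0
  [8.5→9]: (188.7+171.9)/2 × 0.5 = 90.15
  [9→13]: (171.9+80.1)/2 × 4 = 504.0
  [13→19]: (80.1+25.2)/2 × 6 = 315.9
  Sum = 2844.675 ng/mL·hr
F = (AUC_ev/D_ev)/(AUC_iv/D_iv) = (2844.675/300)/(9560/150) = 9.48225/63.7333 = 0.1488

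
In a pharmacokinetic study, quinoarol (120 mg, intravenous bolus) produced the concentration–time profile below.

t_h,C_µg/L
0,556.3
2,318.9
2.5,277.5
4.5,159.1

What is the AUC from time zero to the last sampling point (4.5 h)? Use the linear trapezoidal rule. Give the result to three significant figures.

Trapezoidal AUC_0→4.5:
  [0→2]: (556.3+318.9)/2 × 2 = 875.2
  [2→2.5]: (318.9+277.5)/2 × 0.5 = 149.1
  [2.5→4.5]: (277.5+159.1)/2 × 2 = 436.6
  Sum = 1460.9 µg/L·h

AUC = 1460 µg/L·h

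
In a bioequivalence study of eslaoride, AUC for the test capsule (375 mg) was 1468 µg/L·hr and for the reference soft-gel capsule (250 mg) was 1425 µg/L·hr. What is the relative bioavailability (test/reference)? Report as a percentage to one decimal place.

F_rel = 68.7%

F_rel = (AUC_test/D_test) / (AUC_ref/D_ref)
      = (1468/375) / (1425/250)
      = 3.91467 / 5.7 = 0.6868 = 68.68%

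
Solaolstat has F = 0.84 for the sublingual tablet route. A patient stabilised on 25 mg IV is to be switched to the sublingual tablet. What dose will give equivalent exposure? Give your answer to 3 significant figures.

For equal systemic exposure: F × D_ev = D_iv
D_ev = D_iv / F = 25 / 0.84 = 29.7619 mg

D_sublingual = 29.8 mg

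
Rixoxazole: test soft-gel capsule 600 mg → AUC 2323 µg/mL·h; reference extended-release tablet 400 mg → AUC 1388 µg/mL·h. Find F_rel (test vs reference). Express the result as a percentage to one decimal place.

F_rel = 111.6%

F_rel = (AUC_test/D_test) / (AUC_ref/D_ref)
      = (2323/600) / (1388/400)
      = 3.87167 / 3.47 = 1.1158 = 111.58%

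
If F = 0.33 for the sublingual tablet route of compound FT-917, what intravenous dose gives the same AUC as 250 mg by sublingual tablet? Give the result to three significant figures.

D_iv = 82.5 mg

Systemic exposure from an extravascular dose = F × D_ev, so the equivalent IV dose is F × D_ev.
D_iv = F × D_ev = 0.33 × 250 = 82.5 mg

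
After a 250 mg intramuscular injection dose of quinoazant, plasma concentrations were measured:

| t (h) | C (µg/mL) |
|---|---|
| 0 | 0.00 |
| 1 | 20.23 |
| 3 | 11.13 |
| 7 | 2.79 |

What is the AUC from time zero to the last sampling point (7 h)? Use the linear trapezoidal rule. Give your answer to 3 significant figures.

Trapezoidal AUC_0→7:
  [0→1]: (0.00+20.23)/2 × 1 = 10.115
  [1→3]: (20.23+11.13)/2 × 2 = 31.36
  [3→7]: (11.13+2.79)/2 × 4 = 27.84
  Sum = 69.315 µg/mL·h

AUC = 69.3 µg/mL·h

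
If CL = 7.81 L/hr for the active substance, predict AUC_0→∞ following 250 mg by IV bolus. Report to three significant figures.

AUC_0→∞ = Dose_iv / CL
        = 250 / 7.81 = 32.0102 mg/L·hr

AUC = 32.0 mg/L·hr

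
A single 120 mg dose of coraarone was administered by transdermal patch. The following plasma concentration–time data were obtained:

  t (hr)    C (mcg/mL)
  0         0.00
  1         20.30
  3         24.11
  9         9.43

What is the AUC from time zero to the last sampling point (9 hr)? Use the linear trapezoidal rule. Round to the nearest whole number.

AUC = 155 mcg/mL·hr

Trapezoidal AUC_0→9:
  [0→1]: (0.00+20.30)/2 × 1 = 10.15
  [1→3]: (20.30+24.11)/2 × 2 = 44.41
  [3→9]: (24.11+9.43)/2 × 6 = 100.62
  Sum = 155.18 mcg/mL·hr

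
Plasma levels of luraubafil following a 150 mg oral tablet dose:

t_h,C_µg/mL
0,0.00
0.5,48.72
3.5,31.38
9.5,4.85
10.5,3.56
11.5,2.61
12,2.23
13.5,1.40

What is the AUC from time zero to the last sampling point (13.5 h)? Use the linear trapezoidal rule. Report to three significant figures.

AUC = 252 µg/mL·h

Trapezoidal AUC_0→13.5:
  [0→0.5]: (0.00+48.72)/2 × 0.5 = 12.18
  [0.5→3.5]: (48.72+31.38)/2 × 3 = 120.15
  [3.5→9.5]: (31.38+4.85)/2 × 6 = 108.69
  [9.5→10.5]: (4.85+3.56)/2 × 1 = 4.205
  [10.5→11.5]: (3.56+2.61)/2 × 1 = 3.085
  [11.5→12]: (2.61+2.23)/2 × 0.5 = 1.21
  [12→13.5]: (2.23+1.40)/2 × 1.5 = 2.7225
  Sum = 252.2425 µg/mL·h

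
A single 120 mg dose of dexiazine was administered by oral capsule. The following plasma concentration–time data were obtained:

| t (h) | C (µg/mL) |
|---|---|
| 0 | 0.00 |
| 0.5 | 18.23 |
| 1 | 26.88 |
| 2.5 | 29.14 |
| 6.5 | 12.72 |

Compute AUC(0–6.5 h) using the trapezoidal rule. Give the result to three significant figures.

AUC = 142 µg/mL·h

Trapezoidal AUC_0→6.5:
  [0→0.5]: (0.00+18.23)/2 × 0.5 = 4.5575
  [0.5→1]: (18.23+26.88)/2 × 0.5 = 11.2775
  [1→2.5]: (26.88+29.14)/2 × 1.5 = 42.015
  [2.5→6.5]: (29.14+12.72)/2 × 4 = 83.72
  Sum = 141.57 µg/mL·h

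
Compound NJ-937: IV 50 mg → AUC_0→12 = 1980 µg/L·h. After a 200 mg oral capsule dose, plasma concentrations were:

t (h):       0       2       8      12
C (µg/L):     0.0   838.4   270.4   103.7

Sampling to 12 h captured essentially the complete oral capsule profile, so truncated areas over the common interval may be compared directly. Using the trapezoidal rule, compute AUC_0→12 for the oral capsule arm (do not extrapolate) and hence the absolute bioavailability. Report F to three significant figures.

F = 0.620

Trapezoidal AUC_0→12 (oral capsule):
  [0→2]: (0.0+838.4)/2 × 2 = 838.4
  [2→8]: (838.4+270.4)/2 × 6 = 3326.4
  [8→12]: (270.4+103.7)/2 × 4 = 748.2
  Sum = 4913.0 µg/L·h
F = (AUC_ev/D_ev)/(AUC_iv/D_iv) = (4913.0/200)/(1980/50) = 24.565/39.6 = 0.6203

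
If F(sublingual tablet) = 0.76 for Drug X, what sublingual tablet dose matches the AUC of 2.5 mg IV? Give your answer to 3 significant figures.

D_sublingual = 3.29 mg

For equal systemic exposure: F × D_ev = D_iv
D_ev = D_iv / F = 2.5 / 0.76 = 3.28947 mg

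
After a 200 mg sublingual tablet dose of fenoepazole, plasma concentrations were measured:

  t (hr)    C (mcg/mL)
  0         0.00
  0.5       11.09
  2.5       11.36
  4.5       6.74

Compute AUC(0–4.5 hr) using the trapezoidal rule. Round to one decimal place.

Trapezoidal AUC_0→4.5:
  [0→0.5]: (0.00+11.09)/2 × 0.5 = 2.7725
  [0.5→2.5]: (11.09+11.36)/2 × 2 = 22.45
  [2.5→4.5]: (11.36+6.74)/2 × 2 = 18.1
  Sum = 43.3225 mcg/mL·hr

AUC = 43.3 mcg/mL·hr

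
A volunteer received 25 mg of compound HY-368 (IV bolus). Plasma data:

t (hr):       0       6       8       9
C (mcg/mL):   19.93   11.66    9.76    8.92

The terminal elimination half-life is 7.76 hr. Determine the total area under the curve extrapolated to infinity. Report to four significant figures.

Trapezoidal AUC_0→9:
  [0→6]: (19.93+11.66)/2 × 6 = 94.77
  [6→8]: (11.66+9.76)/2 × 2 = 21.42
  [8→9]: (9.76+8.92)/2 × 1 = 9.34
  Sum = 125.53 mcg/mL·hr
k_e = ln2 / t½ = 0.693147 / 7.76 = 0.0893 hr^-1
Extrapolated tail: C_last / k_e = 8.92 / 0.0893 = 99.888
AUC_0→∞ = 125.53 + 99.888 = 225.418 mcg/mL·hr

AUC = 225.4 mcg/mL·hr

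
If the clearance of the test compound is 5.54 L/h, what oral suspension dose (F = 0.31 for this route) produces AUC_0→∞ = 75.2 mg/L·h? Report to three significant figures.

Dose = CL × AUC_0→∞ / F
     = 5.54 × 75.2 / 0.31 = 1343.9 mg

Dose = 1340 mg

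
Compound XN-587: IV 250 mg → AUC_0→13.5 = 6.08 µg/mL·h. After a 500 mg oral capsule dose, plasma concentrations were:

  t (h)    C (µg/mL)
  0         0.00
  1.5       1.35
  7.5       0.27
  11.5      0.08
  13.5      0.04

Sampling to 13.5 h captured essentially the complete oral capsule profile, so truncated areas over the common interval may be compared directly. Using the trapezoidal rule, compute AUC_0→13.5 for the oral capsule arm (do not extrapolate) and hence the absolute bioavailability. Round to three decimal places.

F = 0.550

Trapezoidal AUC_0→13.5 (oral capsule):
  [0→1.5]: (0.00+1.35)/2 × 1.5 = 1.0125
  [1.5→7.5]: (1.35+0.27)/2 × 6 = 4.86
  [7.5→11.5]: (0.27+0.08)/2 × 4 = 0.7
  [11.5→13.5]: (0.08+0.04)/2 × 2 = 0.12
  Sum = 6.6925 µg/mL·h
F = (AUC_ev/D_ev)/(AUC_iv/D_iv) = (6.6925/500)/(6.08/250) = 0.013385/0.02432 = 0.5504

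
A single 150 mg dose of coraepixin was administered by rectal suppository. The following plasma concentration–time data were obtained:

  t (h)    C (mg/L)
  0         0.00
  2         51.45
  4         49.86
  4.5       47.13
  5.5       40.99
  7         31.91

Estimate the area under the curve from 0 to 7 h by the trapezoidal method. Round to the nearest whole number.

AUC = 276 mg/L·h

Trapezoidal AUC_0→7:
  [0→2]: (0.00+51.45)/2 × 2 = 51.45
  [2→4]: (51.45+49.86)/2 × 2 = 101.31
  [4→4.5]: (49.86+47.13)/2 × 0.5 = 24.2475
  [4.5→5.5]: (47.13+40.99)/2 × 1 = 44.06
  [5.5→7]: (40.99+31.91)/2 × 1.5 = 54.675
  Sum = 275.7425 mg/L·h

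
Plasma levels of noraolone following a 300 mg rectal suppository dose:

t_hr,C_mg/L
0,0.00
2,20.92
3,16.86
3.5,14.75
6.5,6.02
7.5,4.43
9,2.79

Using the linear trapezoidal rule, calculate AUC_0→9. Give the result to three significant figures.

Trapezoidal AUC_0→9:
  [0→2]: (0.00+20.92)/2 × 2 = 20.92
  [2→3]: (20.92+16.86)/2 × 1 = 18.89
  [3→3.5]: (16.86+14.75)/2 × 0.5 = 7.9025
  [3.5→6.5]: (14.75+6.02)/2 × 3 = 31.155
  [6.5→7.5]: (6.02+4.43)/2 × 1 = 5.225
  [7.5→9]: (4.43+2.79)/2 × 1.5 = 5.415
  Sum = 89.5075 mg/L·hr

AUC = 89.5 mg/L·hr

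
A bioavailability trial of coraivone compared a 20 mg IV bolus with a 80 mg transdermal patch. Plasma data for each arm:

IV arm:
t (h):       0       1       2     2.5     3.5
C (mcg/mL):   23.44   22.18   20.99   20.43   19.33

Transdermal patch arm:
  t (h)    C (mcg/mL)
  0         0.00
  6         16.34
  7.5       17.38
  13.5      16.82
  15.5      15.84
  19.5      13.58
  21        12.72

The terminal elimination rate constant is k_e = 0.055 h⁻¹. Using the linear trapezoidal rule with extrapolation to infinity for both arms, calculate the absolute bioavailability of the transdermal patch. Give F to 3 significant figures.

Trapezoidal AUC_0→3.5 (IV):
  [0→1]: (23.44+22.18)/2 × 1 = 22.81
  [1→2]: (22.18+20.99)/2 × 1 = 21.585
  [2→2.5]: (20.99+20.43)/2 × 0.5 = 10.355
  [2.5→3.5]: (20.43+19.33)/2 × 1 = 19.88
  Sum = 74.63 mcg/mL·h
IV tail: 19.33/0.055 = 351.455; AUC_iv,0→∞ = 74.63 + 351.455 = 426.085 mcg/mL·h
Trapezoidal AUC_0→21 (transdermal patch):
  [0→6]: (0.00+16.34)/2 × 6 = 49.02
  [6→7.5]: (16.34+17.38)/2 × 1.5 = 25.29
  [7.5→13.5]: (17.38+16.82)/2 × 6 = 102.6
  [13.5→15.5]: (16.82+15.84)/2 × 2 = 32.66
  [15.5→19.5]: (15.84+13.58)/2 × 4 = 58.84
  [19.5→21]: (13.58+12.72)/2 × 1.5 = 19.725
  Sum = 288.135 mcg/mL·h
transdermal patch tail: 12.72/0.055 = 231.273; AUC_ev,0→∞ = 288.135 + 231.273 = 519.408 mcg/mL·h
F = (AUC_ev/D_ev)/(AUC_iv/D_iv) = (519.408/80)/(426.085/20) = 6.4926/21.30425 = 0.3048

F = 0.305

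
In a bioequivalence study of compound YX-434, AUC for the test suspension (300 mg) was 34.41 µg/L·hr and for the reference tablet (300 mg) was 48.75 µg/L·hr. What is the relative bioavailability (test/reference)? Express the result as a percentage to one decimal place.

F_rel = (AUC_test/D_test) / (AUC_ref/D_ref)
      = (34.41/300) / (48.75/300)
      = 0.1147 / 0.1625 = 0.7058 = 70.58%

F_rel = 70.6%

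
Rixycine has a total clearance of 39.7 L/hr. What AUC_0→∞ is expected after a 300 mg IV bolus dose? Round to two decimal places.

AUC_0→∞ = Dose_iv / CL
        = 300 / 39.7 = 7.55668 mg/L·hr

AUC = 7.56 mg/L·hr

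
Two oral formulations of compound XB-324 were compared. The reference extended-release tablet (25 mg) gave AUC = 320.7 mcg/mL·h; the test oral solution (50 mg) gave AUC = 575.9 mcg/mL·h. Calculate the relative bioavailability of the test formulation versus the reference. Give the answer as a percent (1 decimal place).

F_rel = (AUC_test/D_test) / (AUC_ref/D_ref)
      = (575.9/50) / (320.7/25)
      = 11.518 / 12.828 = 0.8979 = 89.79%

F_rel = 89.8%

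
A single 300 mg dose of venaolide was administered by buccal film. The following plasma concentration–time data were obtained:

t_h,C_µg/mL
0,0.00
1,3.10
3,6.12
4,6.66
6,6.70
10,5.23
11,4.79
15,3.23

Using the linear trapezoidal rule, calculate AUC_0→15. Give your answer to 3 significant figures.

Trapezoidal AUC_0→15:
  [0→1]: (0.00+3.10)/2 × 1 = 1.55
  [1→3]: (3.10+6.12)/2 × 2 = 9.22
  [3→4]: (6.12+6.66)/2 × 1 = 6.39
  [4→6]: (6.66+6.70)/2 × 2 = 13.36
  [6→10]: (6.70+5.23)/2 × 4 = 23.86
  [10→11]: (5.23+4.79)/2 × 1 = 5.01
  [11→15]: (4.79+3.23)/2 × 4 = 16.04
  Sum = 75.43 µg/mL·h

AUC = 75.4 µg/mL·h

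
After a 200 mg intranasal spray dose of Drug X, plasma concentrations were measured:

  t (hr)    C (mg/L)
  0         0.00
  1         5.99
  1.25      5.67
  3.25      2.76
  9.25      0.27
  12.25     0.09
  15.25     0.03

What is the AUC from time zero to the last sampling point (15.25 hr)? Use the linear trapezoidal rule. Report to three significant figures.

Trapezoidal AUC_0→15.25:
  [0→1]: (0.00+5.99)/2 × 1 = 2.995
  [1→1.25]: (5.99+5.67)/2 × 0.25 = 1.4575
  [1.25→3.25]: (5.67+2.76)/2 × 2 = 8.43
  [3.25→9.25]: (2.76+0.27)/2 × 6 = 9.09
  [9.25→12.25]: (0.27+0.09)/2 × 3 = 0.54
  [12.25→15.25]: (0.09+0.03)/2 × 3 = 0.18
  Sum = 22.6925 mg/L·hr

AUC = 22.7 mg/L·hr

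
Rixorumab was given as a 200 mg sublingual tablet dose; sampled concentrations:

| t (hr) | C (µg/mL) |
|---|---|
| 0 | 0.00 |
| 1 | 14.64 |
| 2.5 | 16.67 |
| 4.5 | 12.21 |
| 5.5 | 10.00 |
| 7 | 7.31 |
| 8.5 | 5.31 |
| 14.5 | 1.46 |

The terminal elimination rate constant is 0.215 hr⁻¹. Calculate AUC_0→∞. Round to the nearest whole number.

Trapezoidal AUC_0→14.5:
  [0→1]: (0.00+14.64)/2 × 1 = 7.32
  [1→2.5]: (14.64+16.67)/2 × 1.5 = 23.4825
  [2.5→4.5]: (16.67+12.21)/2 × 2 = 28.88
  [4.5→5.5]: (12.21+10.00)/2 × 1 = 11.105
  [5.5→7]: (10.00+7.31)/2 × 1.5 = 12.9825
  [7→8.5]: (7.31+5.31)/2 × 1.5 = 9.465
  [8.5→14.5]: (5.31+1.46)/2 × 6 = 20.31
  Sum = 113.545 µg/mL·hr
Extrapolated tail: C_last / k_e = 1.46 / 0.215 = 6.791
AUC_0→∞ = 113.545 + 6.791 = 120.336 µg/mL·hr

AUC = 120 µg/mL·hr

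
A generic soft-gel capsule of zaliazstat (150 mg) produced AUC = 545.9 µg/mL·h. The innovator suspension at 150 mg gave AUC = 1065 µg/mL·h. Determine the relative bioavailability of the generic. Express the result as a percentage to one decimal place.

F_rel = 51.3%

F_rel = (AUC_test/D_test) / (AUC_ref/D_ref)
      = (545.9/150) / (1065/150)
      = 3.63933 / 7.1 = 0.5126 = 51.26%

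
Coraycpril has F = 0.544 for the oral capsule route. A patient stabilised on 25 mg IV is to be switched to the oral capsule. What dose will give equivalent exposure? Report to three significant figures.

D_oral = 46.0 mg

For equal systemic exposure: F × D_ev = D_iv
D_ev = D_iv / F = 25 / 0.544 = 45.9559 mg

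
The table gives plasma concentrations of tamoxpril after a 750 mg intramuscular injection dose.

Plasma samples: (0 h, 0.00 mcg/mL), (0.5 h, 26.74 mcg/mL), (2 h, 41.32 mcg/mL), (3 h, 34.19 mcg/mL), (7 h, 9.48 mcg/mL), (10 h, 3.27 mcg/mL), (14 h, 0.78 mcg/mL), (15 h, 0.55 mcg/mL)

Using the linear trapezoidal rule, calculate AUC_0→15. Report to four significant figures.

Trapezoidal AUC_0→15:
  [0→0.5]: (0.00+26.74)/2 × 0.5 = 6.685
  [0.5→2]: (26.74+41.32)/2 × 1.5 = 51.045
  [2→3]: (41.32+34.19)/2 × 1 = 37.755
  [3→7]: (34.19+9.48)/2 × 4 = 87.34
  [7→10]: (9.48+3.27)/2 × 3 = 19.125
  [10→14]: (3.27+0.78)/2 × 4 = 8.1
  [14→15]: (0.78+0.55)/2 × 1 = 0.665
  Sum = 210.715 mcg/mL·h

AUC = 210.7 mcg/mL·h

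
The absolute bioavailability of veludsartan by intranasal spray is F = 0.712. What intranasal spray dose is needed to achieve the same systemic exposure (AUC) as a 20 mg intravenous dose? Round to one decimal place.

D_intranasal = 28.1 mg

For equal systemic exposure: F × D_ev = D_iv
D_ev = D_iv / F = 20 / 0.712 = 28.0899 mg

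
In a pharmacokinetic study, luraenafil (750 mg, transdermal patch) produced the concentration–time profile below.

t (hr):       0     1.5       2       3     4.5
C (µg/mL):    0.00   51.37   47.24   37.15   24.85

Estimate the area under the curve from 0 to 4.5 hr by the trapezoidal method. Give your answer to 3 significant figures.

Trapezoidal AUC_0→4.5:
  [0→1.5]: (0.00+51.37)/2 × 1.5 = 38.5275
  [1.5→2]: (51.37+47.24)/2 × 0.5 = 24.6525
  [2→3]: (47.24+37.15)/2 × 1 = 42.195
  [3→4.5]: (37.15+24.85)/2 × 1.5 = 46.5
  Sum = 151.875 µg/mL·hr

AUC = 152 µg/mL·hr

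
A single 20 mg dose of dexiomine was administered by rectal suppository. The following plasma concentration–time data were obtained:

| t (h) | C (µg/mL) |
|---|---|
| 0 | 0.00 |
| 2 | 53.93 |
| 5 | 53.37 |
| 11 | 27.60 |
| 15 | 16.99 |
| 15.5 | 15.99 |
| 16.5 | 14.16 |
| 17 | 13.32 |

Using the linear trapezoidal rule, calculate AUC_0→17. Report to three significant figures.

AUC = 577 µg/mL·h

Trapezoidal AUC_0→17:
  [0→2]: (0.00+53.93)/2 × 2 = 53.93
  [2→5]: (53.93+53.37)/2 × 3 = 160.95
  [5→11]: (53.37+27.60)/2 × 6 = 242.91
  [11→15]: (27.60+16.99)/2 × 4 = 89.18
  [15→15.5]: (16.99+15.99)/2 × 0.5 = 8.245
  [15.5→16.5]: (15.99+14.16)/2 × 1 = 15.075
  [16.5→17]: (14.16+13.32)/2 × 0.5 = 6.87
  Sum = 577.16 µg/mL·h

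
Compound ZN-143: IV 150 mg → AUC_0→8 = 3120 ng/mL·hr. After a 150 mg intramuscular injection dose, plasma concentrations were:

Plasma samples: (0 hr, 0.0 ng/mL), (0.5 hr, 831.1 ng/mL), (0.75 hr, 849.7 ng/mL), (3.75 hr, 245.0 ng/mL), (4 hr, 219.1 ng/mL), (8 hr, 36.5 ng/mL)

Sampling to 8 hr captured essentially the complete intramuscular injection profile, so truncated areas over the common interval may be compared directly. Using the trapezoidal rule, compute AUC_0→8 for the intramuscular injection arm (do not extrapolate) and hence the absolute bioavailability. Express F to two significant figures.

F = 0.84

Trapezoidal AUC_0→8 (intramuscular injection):
  [0→0.5]: (0.0+831.1)/2 × 0.5 = 207.775
  [0.5→0.75]: (831.1+849.7)/2 × 0.25 = 210.1
  [0.75→3.75]: (849.7+245.0)/2 × 3 = 1642.05
  [3.75→4]: (245.0+219.1)/2 × 0.25 = 58.0125
  [4→8]: (219.1+36.5)/2 × 4 = 511.2
  Sum = 2629.1375 ng/mL·hr
F = (AUC_ev/D_ev)/(AUC_iv/D_iv) = (2629.1375/150)/(3120/150) = 17.5276/20.8 = 0.8427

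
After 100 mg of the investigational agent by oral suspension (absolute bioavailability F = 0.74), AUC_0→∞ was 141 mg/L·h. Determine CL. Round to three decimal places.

CL = 0.525 L/h

CL = F × Dose / AUC_0→∞
   = 0.74 × 100 / 141 = 0.524823 L/h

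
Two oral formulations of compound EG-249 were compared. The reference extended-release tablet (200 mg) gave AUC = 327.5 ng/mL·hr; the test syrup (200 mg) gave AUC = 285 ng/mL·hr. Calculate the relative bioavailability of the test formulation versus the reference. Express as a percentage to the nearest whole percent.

F_rel = (AUC_test/D_test) / (AUC_ref/D_ref)
      = (285/200) / (327.5/200)
      = 1.425 / 1.6375 = 0.8702 = 87.02%

F_rel = 87%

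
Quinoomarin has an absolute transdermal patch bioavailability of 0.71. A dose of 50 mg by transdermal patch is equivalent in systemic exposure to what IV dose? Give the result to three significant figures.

Systemic exposure from an extravascular dose = F × D_ev, so the equivalent IV dose is F × D_ev.
D_iv = F × D_ev = 0.71 × 50 = 35.5 mg

D_iv = 35.5 mg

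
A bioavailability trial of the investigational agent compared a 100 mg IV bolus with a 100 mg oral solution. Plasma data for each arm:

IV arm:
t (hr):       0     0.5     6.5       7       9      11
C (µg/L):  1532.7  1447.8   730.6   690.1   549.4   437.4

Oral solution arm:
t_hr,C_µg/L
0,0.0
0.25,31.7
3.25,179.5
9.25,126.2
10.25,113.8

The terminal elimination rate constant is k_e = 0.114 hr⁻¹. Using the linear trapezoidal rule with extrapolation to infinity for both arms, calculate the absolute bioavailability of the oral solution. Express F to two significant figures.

F = 0.17

Trapezoidal AUC_0→11 (IV):
  [0→0.5]: (1532.7+1447.8)/2 × 0.5 = 745.125
  [0.5→6.5]: (1447.8+730.6)/2 × 6 = 6535.2
  [6.5→7]: (730.6+690.1)/2 × 0.5 = 355.175
  [7→9]: (690.1+549.4)/2 × 2 = 1239.5
  [9→11]: (549.4+437.4)/2 × 2 = 986.8
  Sum = 9861.8 µg/L·hr
IV tail: 437.4/0.114 = 3836.842; AUC_iv,0→∞ = 9861.8 + 3836.842 = 13698.642 µg/L·hr
Trapezoidal AUC_0→10.25 (oral solution):
  [0→0.25]: (0.0+31.7)/2 × 0.25 = 3.9625
  [0.25→3.25]: (31.7+179.5)/2 × 3 = 316.8
  [3.25→9.25]: (179.5+126.2)/2 × 6 = 917.1
  [9.25→10.25]: (126.2+113.8)/2 × 1 = 120.0
  Sum = 1357.8625 µg/L·hr
oral solution tail: 113.8/0.114 = 998.246; AUC_ev,0→∞ = 1357.8625 + 998.246 = 2356.1085 µg/L·hr
F = (AUC_ev/D_ev)/(AUC_iv/D_iv) = (2356.1085/100)/(13698.642/100) = 23.561085/136.98642 = 0.1720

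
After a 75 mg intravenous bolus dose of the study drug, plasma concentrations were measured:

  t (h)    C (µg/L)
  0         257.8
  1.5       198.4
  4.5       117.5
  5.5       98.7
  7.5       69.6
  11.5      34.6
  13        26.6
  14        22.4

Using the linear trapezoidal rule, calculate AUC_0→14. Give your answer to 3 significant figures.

AUC = 1370 µg/L·h

Trapezoidal AUC_0→14:
  [0→1.5]: (257.8+198.4)/2 × 1.5 = 342.15
  [1.5→4.5]: (198.4+117.5)/2 × 3 = 473.85
  [4.5→5.5]: (117.5+98.7)/2 × 1 = 108.1
  [5.5→7.5]: (98.7+69.6)/2 × 2 = 168.3
  [7.5→11.5]: (69.6+34.6)/2 × 4 = 208.4
  [11.5→13]: (34.6+26.6)/2 × 1.5 = 45.9
  [13→14]: (26.6+22.4)/2 × 1 = 24.5
  Sum = 1371.2 µg/L·h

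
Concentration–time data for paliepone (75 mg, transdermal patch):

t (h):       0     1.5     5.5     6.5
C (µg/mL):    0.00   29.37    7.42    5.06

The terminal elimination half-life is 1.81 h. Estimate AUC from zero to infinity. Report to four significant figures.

AUC = 115.1 µg/mL·h

Trapezoidal AUC_0→6.5:
  [0→1.5]: (0.00+29.37)/2 × 1.5 = 22.0275
  [1.5→5.5]: (29.37+7.42)/2 × 4 = 73.58
  [5.5→6.5]: (7.42+5.06)/2 × 1 = 6.24
  Sum = 101.8475 µg/mL·h
k_e = ln2 / t½ = 0.693147 / 1.81 = 0.3830 h^-1
Extrapolated tail: C_last / k_e = 5.06 / 0.383 = 13.211
AUC_0→∞ = 101.8475 + 13.211 = 115.0585 µg/mL·h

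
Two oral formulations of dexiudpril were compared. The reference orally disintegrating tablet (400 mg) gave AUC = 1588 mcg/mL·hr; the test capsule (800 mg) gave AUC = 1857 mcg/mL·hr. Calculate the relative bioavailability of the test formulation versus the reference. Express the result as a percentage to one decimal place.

F_rel = (AUC_test/D_test) / (AUC_ref/D_ref)
      = (1857/800) / (1588/400)
      = 2.32125 / 3.97 = 0.5847 = 58.47%

F_rel = 58.5%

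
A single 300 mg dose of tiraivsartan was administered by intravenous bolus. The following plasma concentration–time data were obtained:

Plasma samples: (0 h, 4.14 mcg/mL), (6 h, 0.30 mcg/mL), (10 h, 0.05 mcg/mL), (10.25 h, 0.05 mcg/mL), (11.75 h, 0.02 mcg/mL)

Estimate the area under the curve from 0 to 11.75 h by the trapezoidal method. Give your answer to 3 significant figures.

AUC = 14.1 mcg/mL·h

Trapezoidal AUC_0→11.75:
  [0→6]: (4.14+0.30)/2 × 6 = 13.32
  [6→10]: (0.30+0.05)/2 × 4 = 0.7
  [10→10.25]: (0.05+0.05)/2 × 0.25 = 0.0125
  [10.25→11.75]: (0.05+0.02)/2 × 1.5 = 0.0525
  Sum = 14.085 mcg/mL·h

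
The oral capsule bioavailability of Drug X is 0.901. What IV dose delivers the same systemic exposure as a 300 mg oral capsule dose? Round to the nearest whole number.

Systemic exposure from an extravascular dose = F × D_ev, so the equivalent IV dose is F × D_ev.
D_iv = F × D_ev = 0.901 × 300 = 270.3 mg

D_iv = 270 mg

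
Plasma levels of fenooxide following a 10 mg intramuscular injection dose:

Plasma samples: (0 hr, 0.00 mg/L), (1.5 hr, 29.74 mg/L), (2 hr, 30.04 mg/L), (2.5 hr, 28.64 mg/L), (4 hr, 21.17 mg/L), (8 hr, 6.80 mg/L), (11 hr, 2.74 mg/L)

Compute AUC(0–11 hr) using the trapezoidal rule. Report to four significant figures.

AUC = 159.5 mg/L·hr

Trapezoidal AUC_0→11:
  [0→1.5]: (0.00+29.74)/2 × 1.5 = 22.305
  [1.5→2]: (29.74+30.04)/2 × 0.5 = 14.945
  [2→2.5]: (30.04+28.64)/2 × 0.5 = 14.67
  [2.5→4]: (28.64+21.17)/2 × 1.5 = 37.3575
  [4→8]: (21.17+6.80)/2 × 4 = 55.94
  [8→11]: (6.80+2.74)/2 × 3 = 14.31
  Sum = 159.5275 mg/L·hr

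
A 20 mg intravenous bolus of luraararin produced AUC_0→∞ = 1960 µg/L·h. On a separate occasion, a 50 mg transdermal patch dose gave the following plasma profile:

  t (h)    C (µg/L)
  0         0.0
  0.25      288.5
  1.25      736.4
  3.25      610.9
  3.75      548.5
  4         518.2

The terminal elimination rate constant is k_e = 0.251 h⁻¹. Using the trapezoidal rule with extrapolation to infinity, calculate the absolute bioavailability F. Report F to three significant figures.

F = 0.895

Trapezoidal AUC_0→4 (transdermal patch):
  [0→0.25]: (0.0+288.5)/2 × 0.25 = 36.0625
  [0.25→1.25]: (288.5+736.4)/2 × 1 = 512.45
  [1.25→3.25]: (736.4+610.9)/2 × 2 = 1347.3
  [3.25→3.75]: (610.9+548.5)/2 × 0.5 = 289.85
  [3.75→4]: (548.5+518.2)/2 × 0.25 = 133.3375
  Sum = 2319.0 µg/L·h
Tail: C_last/k_e = 518.2/0.251 = 2064.542
AUC_0→∞ (transdermal patch) = 2319.0 + 2064.542 = 4383.542 µg/L·h
F = (AUC_ev/D_ev)/(AUC_iv/D_iv) = (4383.542/50)/(1960/20) = 87.67084/98 = 0.8946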